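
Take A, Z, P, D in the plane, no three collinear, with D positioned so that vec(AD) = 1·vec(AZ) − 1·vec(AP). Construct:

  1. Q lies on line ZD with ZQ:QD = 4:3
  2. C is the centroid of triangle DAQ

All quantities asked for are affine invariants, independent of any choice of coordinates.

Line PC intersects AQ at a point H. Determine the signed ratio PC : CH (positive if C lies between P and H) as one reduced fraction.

PC:CH = -8

Choose coordinates A = (0, 0), Z = (1, 0), P = (0, 1), D = (1, -1).
1. Q lies on line ZD with ZQ:QD = 4:3 ⇒ Q = (1, -4/7)
2. C is the centroid of triangle DAQ ⇒ C = (2/3, -11/21)
line PC meets AQ at H = (7/12, -1/3)
C = P + t·(H−P) with t = 8/7, so PC:CH = 8/7:-1/7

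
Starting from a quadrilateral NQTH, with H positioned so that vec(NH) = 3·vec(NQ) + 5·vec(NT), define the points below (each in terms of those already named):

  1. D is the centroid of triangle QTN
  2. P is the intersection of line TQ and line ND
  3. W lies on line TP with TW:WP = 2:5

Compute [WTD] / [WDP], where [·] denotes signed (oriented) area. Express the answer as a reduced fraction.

[WTD]:[WDP] = 2/5

Choose coordinates N = (0, 0), Q = (1, 0), T = (0, 1), H = (3, 5).
1. D is the centroid of triangle QTN ⇒ D = (1/3, 1/3)
2. P is the intersection of line TQ and line ND ⇒ P = (1/2, 1/2)
3. W lies on line TP with TW:WP = 2:5 ⇒ W = (1/7, 6/7)
2·[WTD] = 1/21, 2·[WDP] = 5/42
[WTD]:[WDP] = 1/21:5/42 = 2/5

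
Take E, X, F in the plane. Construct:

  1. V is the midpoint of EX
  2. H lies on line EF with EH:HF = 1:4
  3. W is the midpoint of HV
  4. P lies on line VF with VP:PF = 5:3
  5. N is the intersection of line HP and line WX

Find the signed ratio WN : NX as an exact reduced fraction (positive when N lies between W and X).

Set E = (0, 0), X = (1, 0), F = (0, 1); any affine frame gives the same invariant.
1. V is the midpoint of EX ⇒ V = (1/2, 0)
2. H lies on line EF with EH:HF = 1:4 ⇒ H = (0, 1/5)
3. W is the midpoint of HV ⇒ W = (1/4, 1/10)
4. P lies on line VF with VP:PF = 5:3 ⇒ P = (3/16, 5/8)
5. N is the intersection of line HP and line WX ⇒ N = (-1/36, 37/270)
N = W + t·(X−W) with t = -10/27, so WN:NX = t:(1−t) = -10/27:37/27

WN:NX = -10/37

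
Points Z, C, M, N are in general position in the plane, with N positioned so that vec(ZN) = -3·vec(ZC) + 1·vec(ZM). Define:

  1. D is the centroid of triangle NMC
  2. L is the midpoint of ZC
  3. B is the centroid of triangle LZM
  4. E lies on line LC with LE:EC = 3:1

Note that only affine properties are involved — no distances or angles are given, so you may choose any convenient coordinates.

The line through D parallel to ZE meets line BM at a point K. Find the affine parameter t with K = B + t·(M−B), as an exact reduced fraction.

Assign Z = (0, 0), C = (1, 0), M = (0, 1), N = (-3, 1) — the answer is frame-independent, so this choice is without loss of generality.
1. D is the centroid of triangle NMC ⇒ D = (-2/3, 2/3)
2. L is the midpoint of ZC ⇒ L = (1/2, 0)
3. B is the centroid of triangle LZM ⇒ B = (1/6, 1/3)
4. E lies on line LC with LE:EC = 3:1 ⇒ E = (7/8, 0)
through D parallel to ZE: direction (7/8, 0); meets BM at K = (1/12, 2/3)
K = B + t·(M−B) with t = 1/2

t = 1/2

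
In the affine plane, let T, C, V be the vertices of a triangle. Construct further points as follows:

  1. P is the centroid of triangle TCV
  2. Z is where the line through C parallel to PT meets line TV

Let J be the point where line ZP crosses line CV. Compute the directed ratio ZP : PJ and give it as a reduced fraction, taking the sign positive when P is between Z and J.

Assign T = (0, 0), C = (1, 0), V = (0, 1) — the answer is frame-independent, so this choice is without loss of generality.
1. P is the centroid of triangle TCV ⇒ P = (1/3, 1/3)
2. Z is where the line through C parallel to PT meets line TV ⇒ Z = (0, -1)
line ZP meets CV at J = (2/5, 3/5)
P = Z + t·(J−Z) with t = 5/6, so ZP:PJ = 5/6:1/6

ZP:PJ = 5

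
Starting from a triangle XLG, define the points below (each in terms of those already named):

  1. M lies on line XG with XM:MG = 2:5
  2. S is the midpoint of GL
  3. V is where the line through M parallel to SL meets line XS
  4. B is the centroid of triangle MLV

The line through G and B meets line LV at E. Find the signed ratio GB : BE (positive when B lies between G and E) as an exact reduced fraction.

Assign X = (0, 0), L = (1, 0), G = (0, 1) — the answer is frame-independent, so this choice is without loss of generality.
1. M lies on line XG with XM:MG = 2:5 ⇒ M = (0, 2/7)
2. S is the midpoint of GL ⇒ S = (1/2, 1/2)
3. V is where the line through M parallel to SL meets line XS ⇒ V = (1/7, 1/7)
4. B is the centroid of triangle MLV ⇒ B = (8/21, 1/7)
line GB meets LV at E = (2/5, 1/10)
B = G + t·(E−G) with t = 20/21, so GB:BE = 20/21:1/21

GB:BE = 20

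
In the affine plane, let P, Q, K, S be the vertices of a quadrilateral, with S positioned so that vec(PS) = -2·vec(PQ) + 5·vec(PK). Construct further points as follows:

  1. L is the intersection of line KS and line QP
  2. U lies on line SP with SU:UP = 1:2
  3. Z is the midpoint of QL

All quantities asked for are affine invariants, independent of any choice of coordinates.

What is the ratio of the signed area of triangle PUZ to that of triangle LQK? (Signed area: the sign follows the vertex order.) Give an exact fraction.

Set P = (0, 0), Q = (1, 0), K = (0, 1), S = (-2, 5); any affine frame gives the same invariant.
1. L is the intersection of line KS and line QP ⇒ L = (1/2, 0)
2. U lies on line SP with SU:UP = 1:2 ⇒ U = (-4/3, 10/3)
3. Z is the midpoint of QL ⇒ Z = (3/4, 0)
2·[PUZ] = -5/2, 2·[LQK] = 1/2
[PUZ]:[LQK] = -5/2:1/2 = -5

[PUZ]:[LQK] = -5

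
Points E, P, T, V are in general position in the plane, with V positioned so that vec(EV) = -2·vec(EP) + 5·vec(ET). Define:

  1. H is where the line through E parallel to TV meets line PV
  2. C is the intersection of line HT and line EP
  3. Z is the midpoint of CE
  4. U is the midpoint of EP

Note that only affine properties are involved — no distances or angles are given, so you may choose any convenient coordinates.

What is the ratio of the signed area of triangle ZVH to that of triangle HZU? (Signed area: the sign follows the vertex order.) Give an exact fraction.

[ZVH]:[HZU] = 13/8

Work in coordinates with E = (0, 0), P = (1, 0), T = (0, 1), V = (-2, 5).
1. H is where the line through E parallel to TV meets line PV ⇒ H = (-5, 10)
2. C is the intersection of line HT and line EP ⇒ C = (5/9, 0)
3. Z is the midpoint of CE ⇒ Z = (5/18, 0)
4. U is the midpoint of EP ⇒ U = (1/2, 0)
2·[ZVH] = 65/18, 2·[HZU] = 20/9
[ZVH]:[HZU] = 65/18:20/9 = 13/8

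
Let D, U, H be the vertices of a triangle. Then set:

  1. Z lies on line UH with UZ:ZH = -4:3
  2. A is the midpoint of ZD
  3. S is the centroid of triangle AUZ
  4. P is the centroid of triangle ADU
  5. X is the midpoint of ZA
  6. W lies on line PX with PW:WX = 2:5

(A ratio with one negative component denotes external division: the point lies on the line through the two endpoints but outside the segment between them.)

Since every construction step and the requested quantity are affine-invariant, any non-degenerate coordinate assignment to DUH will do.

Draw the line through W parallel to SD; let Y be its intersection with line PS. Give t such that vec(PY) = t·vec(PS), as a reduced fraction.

t = 13/14

Choose coordinates D = (0, 0), U = (1, 0), H = (0, 1).
1. Z lies on line UH with UZ:ZH = -4:3 ⇒ Z = (-3, 4)
2. A is the midpoint of ZD ⇒ A = (-3/2, 2)
3. S is the centroid of triangle AUZ ⇒ S = (-7/6, 2)
4. P is the centroid of triangle ADU ⇒ P = (-1/6, 2/3)
5. X is the midpoint of ZA ⇒ X = (-9/4, 3)
6. W lies on line PX with PW:WX = 2:5 ⇒ W = (-16/21, 4/3)
through W parallel to SD: direction (7/6, -2); meets PS at Y = (-23/21, 40/21)
Y = P + t·(S−P) with t = 13/14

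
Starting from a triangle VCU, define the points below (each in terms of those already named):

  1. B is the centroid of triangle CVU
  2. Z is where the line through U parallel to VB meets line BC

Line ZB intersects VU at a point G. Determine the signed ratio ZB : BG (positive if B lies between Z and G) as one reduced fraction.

ZB:BG = -2

Work in coordinates with V = (0, 0), C = (1, 0), U = (0, 1).
1. B is the centroid of triangle CVU ⇒ B = (1/3, 1/3)
2. Z is where the line through U parallel to VB meets line BC ⇒ Z = (-1/3, 2/3)
line ZB meets VU at G = (0, 1/2)
B = Z + t·(G−Z) with t = 2, so ZB:BG = 2:-1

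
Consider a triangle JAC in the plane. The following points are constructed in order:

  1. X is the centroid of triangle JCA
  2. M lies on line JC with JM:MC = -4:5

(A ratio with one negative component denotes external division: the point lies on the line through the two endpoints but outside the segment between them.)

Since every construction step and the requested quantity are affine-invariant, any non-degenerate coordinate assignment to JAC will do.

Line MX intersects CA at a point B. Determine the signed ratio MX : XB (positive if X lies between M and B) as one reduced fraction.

MX:XB = 14

Work in coordinates with J = (0, 0), A = (1, 0), C = (0, 1).
1. X is the centroid of triangle JCA ⇒ X = (1/3, 1/3)
2. M lies on line JC with JM:MC = -4:5 ⇒ M = (0, -4)
line MX meets CA at B = (5/14, 9/14)
X = M + t·(B−M) with t = 14/15, so MX:XB = 14/15:1/15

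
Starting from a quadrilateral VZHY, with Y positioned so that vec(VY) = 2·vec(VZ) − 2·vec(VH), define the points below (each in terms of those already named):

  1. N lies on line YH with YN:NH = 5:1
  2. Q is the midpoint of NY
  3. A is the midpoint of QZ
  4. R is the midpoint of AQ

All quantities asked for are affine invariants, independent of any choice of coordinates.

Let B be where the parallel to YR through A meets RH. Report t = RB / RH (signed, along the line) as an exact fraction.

Choose coordinates V = (0, 0), Z = (1, 0), H = (0, 1), Y = (2, -2).
1. N lies on line YH with YN:NH = 5:1 ⇒ N = (1/3, 1/2)
2. Q is the midpoint of NY ⇒ Q = (7/6, -3/4)
3. A is the midpoint of QZ ⇒ A = (13/12, -3/8)
4. R is the midpoint of AQ ⇒ R = (9/8, -9/16)
through A parallel to YR: direction (-7/8, 23/16); meets RH at B = (51/32, -233/192)
B = R + t·(H−R) with t = -5/12

t = -5/12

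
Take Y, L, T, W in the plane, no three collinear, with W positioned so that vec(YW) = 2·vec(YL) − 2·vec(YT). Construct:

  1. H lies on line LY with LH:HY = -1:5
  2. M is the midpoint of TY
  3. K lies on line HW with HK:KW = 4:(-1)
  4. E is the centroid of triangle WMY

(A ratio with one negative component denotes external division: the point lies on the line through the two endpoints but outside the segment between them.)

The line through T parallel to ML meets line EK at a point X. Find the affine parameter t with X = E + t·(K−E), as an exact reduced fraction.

Set Y = (0, 0), L = (1, 0), T = (0, 1), W = (2, -2); any affine frame gives the same invariant.
1. H lies on line LY with LH:HY = -1:5 ⇒ H = (5/4, 0)
2. M is the midpoint of TY ⇒ M = (0, 1/2)
3. K lies on line HW with HK:KW = 4:(-1) ⇒ K = (9/4, -8/3)
4. E is the centroid of triangle WMY ⇒ E = (2/3, -1/2)
through T parallel to ML: direction (1, -1/2); meets EK at X = (-67/99, 265/198)
X = E + t·(K−E) with t = -28/33

t = -28/33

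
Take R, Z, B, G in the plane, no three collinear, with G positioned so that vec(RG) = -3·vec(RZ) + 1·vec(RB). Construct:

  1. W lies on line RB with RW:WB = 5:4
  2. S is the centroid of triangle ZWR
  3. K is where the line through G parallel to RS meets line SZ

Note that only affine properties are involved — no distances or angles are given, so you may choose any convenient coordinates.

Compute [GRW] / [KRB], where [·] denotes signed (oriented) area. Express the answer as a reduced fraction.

[GRW]:[KRB] = 25/43

Choose coordinates R = (0, 0), Z = (1, 0), B = (0, 1), G = (-3, 1).
1. W lies on line RB with RW:WB = 5:4 ⇒ W = (0, 5/9)
2. S is the centroid of triangle ZWR ⇒ S = (1/3, 5/27)
3. K is where the line through G parallel to RS meets line SZ ⇒ K = (-43/15, 29/27)
2·[GRW] = 5/3, 2·[KRB] = 43/15
[GRW]:[KRB] = 5/3:43/15 = 25/43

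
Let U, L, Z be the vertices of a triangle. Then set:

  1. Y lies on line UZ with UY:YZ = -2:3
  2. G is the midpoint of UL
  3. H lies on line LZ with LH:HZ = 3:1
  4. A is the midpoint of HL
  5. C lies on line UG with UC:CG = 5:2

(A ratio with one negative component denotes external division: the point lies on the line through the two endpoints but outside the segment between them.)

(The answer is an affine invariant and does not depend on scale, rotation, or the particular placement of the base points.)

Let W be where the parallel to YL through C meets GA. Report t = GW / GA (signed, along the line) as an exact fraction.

Set U = (0, 0), L = (1, 0), Z = (0, 1); any affine frame gives the same invariant.
1. Y lies on line UZ with UY:YZ = -2:3 ⇒ Y = (0, -2)
2. G is the midpoint of UL ⇒ G = (1/2, 0)
3. H lies on line LZ with LH:HZ = 3:1 ⇒ H = (1/4, 3/4)
4. A is the midpoint of HL ⇒ A = (5/8, 3/8)
5. C lies on line UG with UC:CG = 5:2 ⇒ C = (5/14, 0)
through C parallel to YL: direction (1, 2); meets GA at W = (11/14, 6/7)
W = G + t·(A−G) with t = 16/7

t = 16/7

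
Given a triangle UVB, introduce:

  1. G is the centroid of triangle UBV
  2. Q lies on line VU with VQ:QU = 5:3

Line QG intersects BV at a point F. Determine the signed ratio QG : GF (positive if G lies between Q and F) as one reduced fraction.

QG:GF = 7/8

Assign U = (0, 0), V = (1, 0), B = (0, 1) — the answer is frame-independent, so this choice is without loss of generality.
1. G is the centroid of triangle UBV ⇒ G = (1/3, 1/3)
2. Q lies on line VU with VQ:QU = 5:3 ⇒ Q = (3/8, 0)
line QG meets BV at F = (2/7, 5/7)
G = Q + t·(F−Q) with t = 7/15, so QG:GF = 7/15:8/15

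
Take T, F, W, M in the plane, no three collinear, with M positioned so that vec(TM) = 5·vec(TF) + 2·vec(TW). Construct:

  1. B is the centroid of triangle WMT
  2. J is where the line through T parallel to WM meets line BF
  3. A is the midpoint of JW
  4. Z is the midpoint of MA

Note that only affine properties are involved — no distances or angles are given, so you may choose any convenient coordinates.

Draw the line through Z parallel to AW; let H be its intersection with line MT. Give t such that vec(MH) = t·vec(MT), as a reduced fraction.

Work in coordinates with T = (0, 0), F = (1, 0), W = (0, 1), M = (5, 2).
1. B is the centroid of triangle WMT ⇒ B = (5/3, 1)
2. J is where the line through T parallel to WM meets line BF ⇒ J = (15/13, 3/13)
3. A is the midpoint of JW ⇒ A = (15/26, 8/13)
4. Z is the midpoint of MA ⇒ Z = (145/52, 17/13)
through Z parallel to AW: direction (-15/26, 5/13); meets MT at H = (95/32, 19/16)
H = M + t·(T−M) with t = 13/32

t = 13/32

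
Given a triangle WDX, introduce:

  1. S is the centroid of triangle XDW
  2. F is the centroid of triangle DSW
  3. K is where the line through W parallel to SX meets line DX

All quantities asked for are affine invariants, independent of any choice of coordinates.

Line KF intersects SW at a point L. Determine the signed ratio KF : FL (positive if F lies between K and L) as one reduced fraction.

Set W = (0, 0), D = (1, 0), X = (0, 1); any affine frame gives the same invariant.
1. S is the centroid of triangle XDW ⇒ S = (1/3, 1/3)
2. F is the centroid of triangle DSW ⇒ F = (4/9, 1/9)
3. K is where the line through W parallel to SX meets line DX ⇒ K = (-1, 2)
line KF meets SW at L = (3/10, 3/10)
F = K + t·(L−K) with t = 10/9, so KF:FL = 10/9:-1/9

KF:FL = -10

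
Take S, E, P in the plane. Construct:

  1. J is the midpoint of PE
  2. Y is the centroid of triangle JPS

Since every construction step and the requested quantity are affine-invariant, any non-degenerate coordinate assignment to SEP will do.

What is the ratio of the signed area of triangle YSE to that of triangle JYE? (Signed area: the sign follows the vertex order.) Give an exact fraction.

[YSE]:[JYE] = 3

Assign S = (0, 0), E = (1, 0), P = (0, 1) — the answer is frame-independent, so this choice is without loss of generality.
1. J is the midpoint of PE ⇒ J = (1/2, 1/2)
2. Y is the centroid of triangle JPS ⇒ Y = (1/6, 1/2)
2·[YSE] = 1/2, 2·[JYE] = 1/6
[YSE]:[JYE] = 1/2:1/6 = 3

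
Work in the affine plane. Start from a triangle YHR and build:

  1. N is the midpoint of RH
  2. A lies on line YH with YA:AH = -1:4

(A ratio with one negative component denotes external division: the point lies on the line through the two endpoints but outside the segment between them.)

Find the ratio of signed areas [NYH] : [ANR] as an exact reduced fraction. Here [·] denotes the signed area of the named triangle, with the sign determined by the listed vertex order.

[NYH]:[ANR] = 3/4

Set Y = (0, 0), H = (1, 0), R = (0, 1); any affine frame gives the same invariant.
1. N is the midpoint of RH ⇒ N = (1/2, 1/2)
2. A lies on line YH with YA:AH = -1:4 ⇒ A = (-1/3, 0)
2·[NYH] = 1/2, 2·[ANR] = 2/3
[NYH]:[ANR] = 1/2:2/3 = 3/4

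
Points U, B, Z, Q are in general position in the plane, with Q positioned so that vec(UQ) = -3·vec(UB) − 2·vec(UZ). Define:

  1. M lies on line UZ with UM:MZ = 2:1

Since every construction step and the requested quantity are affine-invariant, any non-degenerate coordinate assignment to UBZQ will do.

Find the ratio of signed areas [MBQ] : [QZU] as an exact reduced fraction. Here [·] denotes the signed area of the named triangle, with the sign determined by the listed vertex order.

Work in coordinates with U = (0, 0), B = (1, 0), Z = (0, 1), Q = (-3, -2).
1. M lies on line UZ with UM:MZ = 2:1 ⇒ M = (0, 2/3)
2·[MBQ] = -14/3, 2·[QZU] = -3
[MBQ]:[QZU] = -14/3:-3 = 14/9

[MBQ]:[QZU] = 14/9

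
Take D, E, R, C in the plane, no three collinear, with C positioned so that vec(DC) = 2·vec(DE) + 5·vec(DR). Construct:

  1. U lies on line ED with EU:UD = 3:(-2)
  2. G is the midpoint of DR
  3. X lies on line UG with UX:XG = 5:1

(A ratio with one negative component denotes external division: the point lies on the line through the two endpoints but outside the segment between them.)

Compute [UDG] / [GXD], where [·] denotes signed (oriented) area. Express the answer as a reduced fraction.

[UDG]:[GXD] = 6

Set D = (0, 0), E = (1, 0), R = (0, 1), C = (2, 5); any affine frame gives the same invariant.
1. U lies on line ED with EU:UD = 3:(-2) ⇒ U = (-2, 0)
2. G is the midpoint of DR ⇒ G = (0, 1/2)
3. X lies on line UG with UX:XG = 5:1 ⇒ X = (-1/3, 5/12)
2·[UDG] = 1, 2·[GXD] = 1/6
[UDG]:[GXD] = 1:1/6 = 6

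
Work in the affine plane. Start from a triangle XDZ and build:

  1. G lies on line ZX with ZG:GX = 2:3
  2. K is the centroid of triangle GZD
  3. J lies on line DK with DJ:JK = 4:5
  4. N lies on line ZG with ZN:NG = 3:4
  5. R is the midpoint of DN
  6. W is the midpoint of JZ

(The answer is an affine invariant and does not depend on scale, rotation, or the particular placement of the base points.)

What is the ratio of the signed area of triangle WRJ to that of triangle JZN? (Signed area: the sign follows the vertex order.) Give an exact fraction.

Choose coordinates X = (0, 0), D = (1, 0), Z = (0, 1).
1. G lies on line ZX with ZG:GX = 2:3 ⇒ G = (0, 3/5)
2. K is the centroid of triangle GZD ⇒ K = (1/3, 8/15)
3. J lies on line DK with DJ:JK = 4:5 ⇒ J = (19/27, 32/135)
4. N lies on line ZG with ZN:NG = 3:4 ⇒ N = (0, 29/35)
5. R is the midpoint of DN ⇒ R = (1/2, 29/70)
6. W is the midpoint of JZ ⇒ W = (19/54, 167/270)
2·[WRJ] = 29/1890, 2·[JZN] = 38/315
[WRJ]:[JZN] = 29/1890:38/315 = 29/228

[WRJ]:[JZN] = 29/228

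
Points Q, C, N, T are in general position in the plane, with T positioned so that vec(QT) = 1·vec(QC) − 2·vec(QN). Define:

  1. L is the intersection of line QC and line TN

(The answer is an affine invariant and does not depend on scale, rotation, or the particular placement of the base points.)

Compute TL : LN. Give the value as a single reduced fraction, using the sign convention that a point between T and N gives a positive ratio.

TL:LN = 2

Work in coordinates with Q = (0, 0), C = (1, 0), N = (0, 1), T = (1, -2).
1. L is the intersection of line QC and line TN ⇒ L = (1/3, 0)
L = T + t·(N−T) with t = 2/3, so TL:LN = t:(1−t) = 2/3:1/3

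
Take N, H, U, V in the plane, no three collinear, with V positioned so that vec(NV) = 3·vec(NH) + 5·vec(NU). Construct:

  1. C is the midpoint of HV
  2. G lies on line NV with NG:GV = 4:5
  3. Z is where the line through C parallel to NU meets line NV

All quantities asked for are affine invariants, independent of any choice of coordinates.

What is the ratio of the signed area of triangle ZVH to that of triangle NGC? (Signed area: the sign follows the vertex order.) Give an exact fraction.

[ZVH]:[NGC] = 3/2

Set N = (0, 0), H = (1, 0), U = (0, 1), V = (3, 5); any affine frame gives the same invariant.
1. C is the midpoint of HV ⇒ C = (2, 5/2)
2. G lies on line NV with NG:GV = 4:5 ⇒ G = (4/3, 20/9)
3. Z is where the line through C parallel to NU meets line NV ⇒ Z = (2, 10/3)
2·[ZVH] = -5/3, 2·[NGC] = -10/9
[ZVH]:[NGC] = -5/3:-10/9 = 3/2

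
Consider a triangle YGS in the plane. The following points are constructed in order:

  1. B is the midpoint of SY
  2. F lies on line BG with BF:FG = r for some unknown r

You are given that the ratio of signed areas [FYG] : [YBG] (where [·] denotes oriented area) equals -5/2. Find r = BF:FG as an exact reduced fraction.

r = -3/5

Set Y = (0, 0), G = (1, 0), S = (0, 1); any affine frame gives the same invariant.
1. B is the midpoint of SY ⇒ B = (0, 1/2)
2. With BF:FG = r, write λ = r/(r+1) so F = B + λ·(G−B); F is affine-linear in λ
Every point depending on F is an affine combination of F and λ-independent points, so each such coordinate is linear in λ; the λ² term in each signed area is a multiple of (G−B)×(G−B) = 0, so 2·[FYG] and 2·[YBG] are each linear in λ. Evaluating at λ=0 and λ=1:
  2·[FYG] = -1/2·λ + 1/2,   2·[YBG] = -1/2
So [FYG]:[YBG] = (-1/2·λ + 1/2) / (-1/2). Setting this equal to -5/2:
  -1/2·λ + 1/2 = -5/2·(-1/2)  ⇒  λ = -3/2
Then r = λ/(1−λ) = (-3/2)/(5/2) = -3/5. Check: with r = -3/5, F = (-3/2, 5/4) and [FYG]:[YBG] = -5/2 as required.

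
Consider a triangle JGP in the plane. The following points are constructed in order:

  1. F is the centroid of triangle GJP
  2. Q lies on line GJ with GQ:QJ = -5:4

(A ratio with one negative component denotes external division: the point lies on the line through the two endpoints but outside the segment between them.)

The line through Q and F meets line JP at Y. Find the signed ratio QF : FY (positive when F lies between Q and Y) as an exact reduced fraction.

Assign J = (0, 0), G = (1, 0), P = (0, 1) — the answer is frame-independent, so this choice is without loss of generality.
1. F is the centroid of triangle GJP ⇒ F = (1/3, 1/3)
2. Q lies on line GJ with GQ:QJ = -5:4 ⇒ Q = (-4, 0)
line QF meets JP at Y = (0, 4/13)
F = Q + t·(Y−Q) with t = 13/12, so QF:FY = 13/12:-1/12

QF:FY = -13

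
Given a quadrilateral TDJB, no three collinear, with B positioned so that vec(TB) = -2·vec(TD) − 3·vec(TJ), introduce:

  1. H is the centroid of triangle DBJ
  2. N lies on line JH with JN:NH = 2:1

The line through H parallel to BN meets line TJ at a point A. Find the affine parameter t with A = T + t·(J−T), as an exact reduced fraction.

t = -1/8

Set T = (0, 0), D = (1, 0), J = (0, 1), B = (-2, -3); any affine frame gives the same invariant.
1. H is the centroid of triangle DBJ ⇒ H = (-1/3, -2/3)
2. N lies on line JH with JN:NH = 2:1 ⇒ N = (-2/9, -1/9)
through H parallel to BN: direction (16/9, 26/9); meets TJ at A = (0, -1/8)
A = T + t·(J−T) with t = -1/8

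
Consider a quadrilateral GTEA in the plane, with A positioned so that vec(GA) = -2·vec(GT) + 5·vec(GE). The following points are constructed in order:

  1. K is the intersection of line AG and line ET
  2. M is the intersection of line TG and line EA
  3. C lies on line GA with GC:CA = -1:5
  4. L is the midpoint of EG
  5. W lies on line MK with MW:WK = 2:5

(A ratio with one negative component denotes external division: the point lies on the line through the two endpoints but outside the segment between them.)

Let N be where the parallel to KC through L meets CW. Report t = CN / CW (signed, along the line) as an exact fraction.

t = 14/25

Set G = (0, 0), T = (1, 0), E = (0, 1), A = (-2, 5); any affine frame gives the same invariant.
1. K is the intersection of line AG and line ET ⇒ K = (-2/3, 5/3)
2. M is the intersection of line TG and line EA ⇒ M = (1/2, 0)
3. C lies on line GA with GC:CA = -1:5 ⇒ C = (1/2, -5/4)
4. L is the midpoint of EG ⇒ L = (0, 1/2)
5. W lies on line MK with MW:WK = 2:5 ⇒ W = (1/6, 10/21)
through L parallel to KC: direction (7/6, -35/12); meets CW at N = (47/150, -17/60)
N = C + t·(W−C) with t = 14/25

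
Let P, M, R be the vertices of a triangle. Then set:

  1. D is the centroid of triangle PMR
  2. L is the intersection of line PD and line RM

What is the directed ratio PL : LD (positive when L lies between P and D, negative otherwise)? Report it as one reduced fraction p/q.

PL:LD = -3

Set P = (0, 0), M = (1, 0), R = (0, 1); any affine frame gives the same invariant.
1. D is the centroid of triangle PMR ⇒ D = (1/3, 1/3)
2. L is the intersection of line PD and line RM ⇒ L = (1/2, 1/2)
L = P + t·(D−P) with t = 3/2, so PL:LD = t:(1−t) = 3/2:-1/2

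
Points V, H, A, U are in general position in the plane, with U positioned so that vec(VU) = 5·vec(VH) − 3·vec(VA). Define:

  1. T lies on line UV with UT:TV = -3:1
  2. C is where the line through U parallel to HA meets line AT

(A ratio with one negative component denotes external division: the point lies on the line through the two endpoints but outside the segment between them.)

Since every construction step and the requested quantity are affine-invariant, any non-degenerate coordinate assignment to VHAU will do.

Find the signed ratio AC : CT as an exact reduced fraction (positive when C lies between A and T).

Work in coordinates with V = (0, 0), H = (1, 0), A = (0, 1), U = (5, -3).
1. T lies on line UV with UT:TV = -3:1 ⇒ T = (-5/2, 3/2)
2. C is where the line through U parallel to HA meets line AT ⇒ C = (5/4, 3/4)
C = A + t·(T−A) with t = -1/2, so AC:CT = t:(1−t) = -1/2:3/2

AC:CT = -1/3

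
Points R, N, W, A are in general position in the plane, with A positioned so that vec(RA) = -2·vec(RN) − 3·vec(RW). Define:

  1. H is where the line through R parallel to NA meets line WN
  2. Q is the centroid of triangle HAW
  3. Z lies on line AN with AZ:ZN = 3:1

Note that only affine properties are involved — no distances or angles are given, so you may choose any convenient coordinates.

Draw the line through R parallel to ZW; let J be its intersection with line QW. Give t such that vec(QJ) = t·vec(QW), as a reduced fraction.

t = 4/5

Assign R = (0, 0), N = (1, 0), W = (0, 1), A = (-2, -3) — the answer is frame-independent, so this choice is without loss of generality.
1. H is where the line through R parallel to NA meets line WN ⇒ H = (1/2, 1/2)
2. Q is the centroid of triangle HAW ⇒ Q = (-1/2, -1/2)
3. Z lies on line AN with AZ:ZN = 3:1 ⇒ Z = (1/4, -3/4)
through R parallel to ZW: direction (-1/4, 7/4); meets QW at J = (-1/10, 7/10)
J = Q + t·(W−Q) with t = 4/5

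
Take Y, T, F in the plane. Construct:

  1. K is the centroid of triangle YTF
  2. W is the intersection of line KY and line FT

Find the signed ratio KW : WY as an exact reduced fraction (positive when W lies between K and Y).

KW:WY = -1/3

Work in coordinates with Y = (0, 0), T = (1, 0), F = (0, 1).
1. K is the centroid of triangle YTF ⇒ K = (1/3, 1/3)
2. W is the intersection of line KY and line FT ⇒ W = (1/2, 1/2)
W = K + t·(Y−K) with t = -1/2, so KW:WY = t:(1−t) = -1/2:3/2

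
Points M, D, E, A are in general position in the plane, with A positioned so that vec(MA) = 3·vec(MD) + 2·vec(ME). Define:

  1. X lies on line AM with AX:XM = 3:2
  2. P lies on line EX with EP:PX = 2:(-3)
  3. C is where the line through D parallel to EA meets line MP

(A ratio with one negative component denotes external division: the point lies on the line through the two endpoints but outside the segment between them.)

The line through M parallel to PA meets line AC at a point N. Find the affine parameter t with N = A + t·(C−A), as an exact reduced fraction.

t = 33/38

Work in coordinates with M = (0, 0), D = (1, 0), E = (0, 1), A = (3, 2).
1. X lies on line AM with AX:XM = 3:2 ⇒ X = (6/5, 4/5)
2. P lies on line EX with EP:PX = 2:(-3) ⇒ P = (-12/5, 7/5)
3. C is where the line through D parallel to EA meets line MP ⇒ C = (4/11, -7/33)
through M parallel to PA: direction (27/5, 3/5); meets AC at N = (27/38, 3/38)
N = A + t·(C−A) with t = 33/38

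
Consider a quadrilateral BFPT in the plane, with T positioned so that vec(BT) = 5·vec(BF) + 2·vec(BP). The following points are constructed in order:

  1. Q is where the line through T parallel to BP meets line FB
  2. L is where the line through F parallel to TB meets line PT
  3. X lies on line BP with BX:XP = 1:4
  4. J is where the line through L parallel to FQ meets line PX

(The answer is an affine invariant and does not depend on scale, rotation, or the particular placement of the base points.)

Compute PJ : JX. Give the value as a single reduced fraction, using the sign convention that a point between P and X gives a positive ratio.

PJ:JX = -7/11

Assign B = (0, 0), F = (1, 0), P = (0, 1), T = (5, 2) — the answer is frame-independent, so this choice is without loss of generality.
1. Q is where the line through T parallel to BP meets line FB ⇒ Q = (5, 0)
2. L is where the line through F parallel to TB meets line PT ⇒ L = (7, 12/5)
3. X lies on line BP with BX:XP = 1:4 ⇒ X = (0, 1/5)
4. J is where the line through L parallel to FQ meets line PX ⇒ J = (0, 12/5)
J = P + t·(X−P) with t = -7/4, so PJ:JX = t:(1−t) = -7/4:11/4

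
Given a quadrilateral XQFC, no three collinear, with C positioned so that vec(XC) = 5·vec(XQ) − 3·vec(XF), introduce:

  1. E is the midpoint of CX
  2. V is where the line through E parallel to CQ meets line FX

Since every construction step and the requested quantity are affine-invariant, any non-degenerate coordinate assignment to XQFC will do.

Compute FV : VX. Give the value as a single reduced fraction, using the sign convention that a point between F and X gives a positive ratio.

FV:VX = 5/3

Assign X = (0, 0), Q = (1, 0), F = (0, 1), C = (5, -3) — the answer is frame-independent, so this choice is without loss of generality.
1. E is the midpoint of CX ⇒ E = (5/2, -3/2)
2. V is where the line through E parallel to CQ meets line FX ⇒ V = (0, 3/8)
V = F + t·(X−F) with t = 5/8, so FV:VX = t:(1−t) = 5/8:3/8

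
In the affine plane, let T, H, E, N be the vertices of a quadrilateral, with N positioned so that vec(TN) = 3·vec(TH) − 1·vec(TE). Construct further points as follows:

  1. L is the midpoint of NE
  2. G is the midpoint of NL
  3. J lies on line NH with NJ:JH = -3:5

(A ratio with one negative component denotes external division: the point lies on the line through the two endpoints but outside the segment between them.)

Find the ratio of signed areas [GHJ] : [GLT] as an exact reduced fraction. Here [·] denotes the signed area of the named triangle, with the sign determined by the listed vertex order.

Assign T = (0, 0), H = (1, 0), E = (0, 1), N = (3, -1) — the answer is frame-independent, so this choice is without loss of generality.
1. L is the midpoint of NE ⇒ L = (3/2, 0)
2. G is the midpoint of NL ⇒ G = (9/4, -1/2)
3. J lies on line NH with NJ:JH = -3:5 ⇒ J = (6, -5/2)
2·[GHJ] = 5/8, 2·[GLT] = 3/4
[GHJ]:[GLT] = 5/8:3/4 = 5/6

[GHJ]:[GLT] = 5/6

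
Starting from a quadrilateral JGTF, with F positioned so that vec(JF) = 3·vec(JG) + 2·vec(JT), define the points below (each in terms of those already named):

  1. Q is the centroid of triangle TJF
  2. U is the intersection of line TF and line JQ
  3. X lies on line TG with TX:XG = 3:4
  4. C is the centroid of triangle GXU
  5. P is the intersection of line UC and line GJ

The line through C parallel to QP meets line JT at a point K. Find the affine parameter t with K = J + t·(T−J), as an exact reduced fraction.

Choose coordinates J = (0, 0), G = (1, 0), T = (0, 1), F = (3, 2).
1. Q is the centroid of triangle TJF ⇒ Q = (1, 1)
2. U is the intersection of line TF and line JQ ⇒ U = (3/2, 3/2)
3. X lies on line TG with TX:XG = 3:4 ⇒ X = (3/7, 4/7)
4. C is the centroid of triangle GXU ⇒ C = (41/42, 29/42)
5. P is the intersection of line UC and line GJ ⇒ P = (9/17, 0)
through C parallel to QP: direction (-8/17, -1); meets JT at K = (0, -155/112)
K = J + t·(T−J) with t = -155/112

t = -155/112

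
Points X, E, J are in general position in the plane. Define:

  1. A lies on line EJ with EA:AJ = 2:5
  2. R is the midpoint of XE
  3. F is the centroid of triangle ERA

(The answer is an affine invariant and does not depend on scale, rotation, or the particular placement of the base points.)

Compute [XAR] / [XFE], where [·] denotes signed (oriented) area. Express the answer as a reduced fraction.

Choose coordinates X = (0, 0), E = (1, 0), J = (0, 1).
1. A lies on line EJ with EA:AJ = 2:5 ⇒ A = (5/7, 2/7)
2. R is the midpoint of XE ⇒ R = (1/2, 0)
3. F is the centroid of triangle ERA ⇒ F = (31/42, 2/21)
2·[XAR] = -1/7, 2·[XFE] = -2/21
[XAR]:[XFE] = -1/7:-2/21 = 3/2

[XAR]:[XFE] = 3/2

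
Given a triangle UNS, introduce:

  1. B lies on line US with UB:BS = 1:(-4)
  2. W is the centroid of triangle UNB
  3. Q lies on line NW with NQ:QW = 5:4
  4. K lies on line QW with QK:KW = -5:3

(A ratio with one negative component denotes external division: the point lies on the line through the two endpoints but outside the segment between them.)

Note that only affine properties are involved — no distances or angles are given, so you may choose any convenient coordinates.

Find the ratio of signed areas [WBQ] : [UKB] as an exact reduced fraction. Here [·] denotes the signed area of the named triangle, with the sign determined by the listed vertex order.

Set U = (0, 0), N = (1, 0), S = (0, 1); any affine frame gives the same invariant.
1. B lies on line US with UB:BS = 1:(-4) ⇒ B = (0, -1/3)
2. W is the centroid of triangle UNB ⇒ W = (1/3, -1/9)
3. Q lies on line NW with NQ:QW = 5:4 ⇒ Q = (17/27, -5/81)
4. K lies on line QW with QK:KW = -5:3 ⇒ K = (-1/9, -5/27)
2·[WBQ] = 4/81, 2·[UKB] = 1/27
[WBQ]:[UKB] = 4/81:1/27 = 4/3

[WBQ]:[UKB] = 4/3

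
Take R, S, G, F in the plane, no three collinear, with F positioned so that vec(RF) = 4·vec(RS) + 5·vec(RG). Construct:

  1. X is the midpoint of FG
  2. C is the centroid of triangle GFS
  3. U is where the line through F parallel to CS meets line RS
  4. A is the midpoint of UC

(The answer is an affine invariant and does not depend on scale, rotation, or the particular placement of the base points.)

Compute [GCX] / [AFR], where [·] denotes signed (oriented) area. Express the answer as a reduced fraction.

Choose coordinates R = (0, 0), S = (1, 0), G = (0, 1), F = (4, 5).
1. X is the midpoint of FG ⇒ X = (2, 3)
2. C is the centroid of triangle GFS ⇒ C = (5/3, 2)
3. U is where the line through F parallel to CS meets line RS ⇒ U = (7/3, 0)
4. A is the midpoint of UC ⇒ A = (2, 1)
2·[GCX] = 4/3, 2·[AFR] = 6
[GCX]:[AFR] = 4/3:6 = 2/9

[GCX]:[AFR] = 2/9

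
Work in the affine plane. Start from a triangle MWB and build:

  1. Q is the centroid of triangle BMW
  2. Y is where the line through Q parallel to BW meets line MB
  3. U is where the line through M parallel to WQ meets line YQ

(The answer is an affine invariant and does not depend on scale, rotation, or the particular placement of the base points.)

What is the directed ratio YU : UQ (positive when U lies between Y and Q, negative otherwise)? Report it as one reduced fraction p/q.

Work in coordinates with M = (0, 0), W = (1, 0), B = (0, 1).
1. Q is the centroid of triangle BMW ⇒ Q = (1/3, 1/3)
2. Y is where the line through Q parallel to BW meets line MB ⇒ Y = (0, 2/3)
3. U is where the line through M parallel to WQ meets line YQ ⇒ U = (4/3, -2/3)
U = Y + t·(Q−Y) with t = 4, so YU:UQ = t:(1−t) = 4:-3

YU:UQ = -4/3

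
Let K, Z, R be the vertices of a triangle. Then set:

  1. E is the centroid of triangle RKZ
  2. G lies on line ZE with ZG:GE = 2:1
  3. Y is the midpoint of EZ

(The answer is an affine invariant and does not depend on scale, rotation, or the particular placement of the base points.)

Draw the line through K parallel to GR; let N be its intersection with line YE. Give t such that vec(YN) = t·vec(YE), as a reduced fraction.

Assign K = (0, 0), Z = (1, 0), R = (0, 1) — the answer is frame-independent, so this choice is without loss of generality.
1. E is the centroid of triangle RKZ ⇒ E = (1/3, 1/3)
2. G lies on line ZE with ZG:GE = 2:1 ⇒ G = (5/9, 2/9)
3. Y is the midpoint of EZ ⇒ Y = (2/3, 1/6)
through K parallel to GR: direction (-5/9, 7/9); meets YE at N = (-5/9, 7/9)
N = Y + t·(E−Y) with t = 11/3

t = 11/3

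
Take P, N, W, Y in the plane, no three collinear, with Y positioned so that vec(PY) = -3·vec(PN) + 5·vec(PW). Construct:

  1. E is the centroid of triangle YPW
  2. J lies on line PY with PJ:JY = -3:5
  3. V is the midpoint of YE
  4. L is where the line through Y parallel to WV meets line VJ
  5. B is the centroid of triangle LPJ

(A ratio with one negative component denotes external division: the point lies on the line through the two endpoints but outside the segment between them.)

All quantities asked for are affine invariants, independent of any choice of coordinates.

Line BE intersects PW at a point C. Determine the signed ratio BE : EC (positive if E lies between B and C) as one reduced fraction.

Assign P = (0, 0), N = (1, 0), W = (0, 1), Y = (-3, 5) — the answer is frame-independent, so this choice is without loss of generality.
1. E is the centroid of triangle YPW ⇒ E = (-1, 2)
2. J lies on line PY with PJ:JY = -3:5 ⇒ J = (9/2, -15/2)
3. V is the midpoint of YE ⇒ V = (-2, 7/2)
4. L is where the line through Y parallel to WV meets line VJ ⇒ L = (-59/23, 205/46)
5. B is the centroid of triangle LPJ ⇒ B = (89/138, -70/69)
line BE meets PW at C = (0, 38/227)
E = B + t·(C−B) with t = 227/89, so BE:EC = 227/89:-138/89

BE:EC = -227/138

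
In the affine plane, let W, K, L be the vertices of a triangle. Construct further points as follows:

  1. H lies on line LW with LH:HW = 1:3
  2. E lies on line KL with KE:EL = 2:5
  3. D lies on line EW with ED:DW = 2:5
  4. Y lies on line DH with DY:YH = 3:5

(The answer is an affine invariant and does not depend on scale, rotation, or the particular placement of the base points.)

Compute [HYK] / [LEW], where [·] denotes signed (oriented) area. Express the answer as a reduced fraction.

Set W = (0, 0), K = (1, 0), L = (0, 1); any affine frame gives the same invariant.
1. H lies on line LW with LH:HW = 1:3 ⇒ H = (0, 3/4)
2. E lies on line KL with KE:EL = 2:5 ⇒ E = (5/7, 2/7)
3. D lies on line EW with ED:DW = 2:5 ⇒ D = (25/49, 10/49)
4. Y lies on line DH with DY:YH = 3:5 ⇒ Y = (125/392, 641/1568)
2·[HYK] = 5/49, 2·[LEW] = -5/7
[HYK]:[LEW] = 5/49:-5/7 = -1/7

[HYK]:[LEW] = -1/7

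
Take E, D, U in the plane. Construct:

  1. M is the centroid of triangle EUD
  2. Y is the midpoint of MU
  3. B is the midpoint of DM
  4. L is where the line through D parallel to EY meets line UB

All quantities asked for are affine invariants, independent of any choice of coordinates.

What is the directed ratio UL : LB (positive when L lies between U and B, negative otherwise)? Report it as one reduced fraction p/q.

UL:LB = -10/3

Assign E = (0, 0), D = (1, 0), U = (0, 1) — the answer is frame-independent, so this choice is without loss of generality.
1. M is the centroid of triangle EUD ⇒ M = (1/3, 1/3)
2. Y is the midpoint of MU ⇒ Y = (1/6, 2/3)
3. B is the midpoint of DM ⇒ B = (2/3, 1/6)
4. L is where the line through D parallel to EY meets line UB ⇒ L = (20/21, -4/21)
L = U + t·(B−U) with t = 10/7, so UL:LB = t:(1−t) = 10/7:-3/7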